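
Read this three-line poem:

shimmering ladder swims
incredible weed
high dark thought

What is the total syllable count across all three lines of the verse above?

Line 1: "shimmering ladder swims": 3+2+1 = 6
Line 2: "incredible weed": 4+1 = 5
Line 3: "high dark thought": 1+1+1 = 3
Total: 6 + 5 + 3 = 14

14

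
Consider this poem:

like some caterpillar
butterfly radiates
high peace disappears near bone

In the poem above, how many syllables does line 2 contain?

Line 2: butterfly(3) + radiates(3) = 6

6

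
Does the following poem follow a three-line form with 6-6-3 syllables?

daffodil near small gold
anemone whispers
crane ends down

Line 1: daffodil(3) + near(1) + small(1) + gold(1) = 6 ✓
Line 2: anemone(4) + whispers(2) = 6 ✓
Line 3: crane(1) + ends(1) + down(1) = 3 ✓

Yes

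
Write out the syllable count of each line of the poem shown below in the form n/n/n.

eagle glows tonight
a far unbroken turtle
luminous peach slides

Line 1: "eagle glows tonight": 2+1+2 = 5
Line 2: "a far unbroken turtle": 1+1+3+2 = 7
Line 3: "luminous peach slides": 3+1+1 = 5

5/7/5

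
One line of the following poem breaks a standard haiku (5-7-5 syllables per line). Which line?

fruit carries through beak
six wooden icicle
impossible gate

The second line

Line 1: fruit(1) + carries(2) + through(1) + beak(1) = 5 ✓
Line 2: six(1) + wooden(2) + icicle(3) = 6 (expected 7)
Line 3: impossible(4) + gate(1) = 5 ✓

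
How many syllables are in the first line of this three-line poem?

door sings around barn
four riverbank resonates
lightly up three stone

5

The first line: door(1) + sings(1) + around(2) + barn(1) = 5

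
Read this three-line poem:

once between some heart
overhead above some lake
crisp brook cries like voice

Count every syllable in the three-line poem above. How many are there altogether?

17

Line 1: "once between some heart": 1+2+1+1 = 5
Line 2: "overhead above some lake": 3+2+1+1 = 7
Line 3: "crisp brook cries like voice": 1+1+1+1+1 = 5
Total: 5 + 7 + 5 = 17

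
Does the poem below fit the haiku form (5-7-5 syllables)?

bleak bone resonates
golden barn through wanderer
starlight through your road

Line 1: bleak(1) + bone(1) + resonates(3) = 5 ✓
Line 2: golden(2) + barn(1) + through(1) + wanderer(3) = 7 ✓
Line 3: starlight(2) + through(1) + your(1) + road(1) = 5 ✓

Yes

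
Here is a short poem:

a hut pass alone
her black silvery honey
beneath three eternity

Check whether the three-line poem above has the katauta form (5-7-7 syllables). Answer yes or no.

Yes

Line 1: a (1), hut (1), pass (1), alone (2) → 5 ✓
Line 2: her (1), black (1), silvery (3), honey (2) → 7 ✓
Line 3: beneath (2), three (1), eternity (4) → 7 ✓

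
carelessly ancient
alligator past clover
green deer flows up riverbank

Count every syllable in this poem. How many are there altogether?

19

Line 1: carelessly(3) + ancient(2) = 5
Line 2: alligator(4) + past(1) + clover(2) = 7
Line 3: green(1) + deer(1) + flows(1) + up(1) + riverbank(3) = 7
Total: 5 + 7 + 7 = 19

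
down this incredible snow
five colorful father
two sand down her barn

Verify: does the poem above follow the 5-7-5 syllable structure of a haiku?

Line 1: "down this incredible snow": 1+1+4+1 = 7 (expected 5)
Line 2: "five colorful father": 1+3+2 = 6 (expected 7)
Line 3: "two sand down her barn": 1+1+1+1+1 = 5 ✓

No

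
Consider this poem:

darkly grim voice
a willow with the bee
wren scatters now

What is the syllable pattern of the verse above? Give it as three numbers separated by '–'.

4–6–4

Line 1: darkly (2), grim (1), voice (1) → 4
Line 2: a (1), willow (2), with (1), the (1), bee (1) → 6
Line 3: wren (1), scatters (2), now (1) → 4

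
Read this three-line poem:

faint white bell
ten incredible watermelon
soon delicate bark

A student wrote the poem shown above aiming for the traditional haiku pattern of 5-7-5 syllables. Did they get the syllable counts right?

Line 1: faint (1), white (1), bell (1) → 3 (expected 5)
Line 2: ten (1), incredible (4), watermelon (4) → 9 (expected 7)
Line 3: soon (1), delicate (3), bark (1) → 5 ✓

No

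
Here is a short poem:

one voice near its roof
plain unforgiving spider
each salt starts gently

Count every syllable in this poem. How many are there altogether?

Line 1: "one voice near its roof": 1+1+1+1+1 = 5
Line 2: "plain unforgiving spider": 1+4+2 = 7
Line 3: "each salt starts gently": 1+1+1+2 = 5
Total: 5 + 7 + 5 = 17

17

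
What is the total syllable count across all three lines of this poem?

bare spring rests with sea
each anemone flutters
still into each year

Line 1: bare(1) + spring(1) + rests(1) + with(1) + sea(1) = 5
Line 2: each(1) + anemone(4) + flutters(2) = 7
Line 3: still(1) + into(2) + each(1) + year(1) = 5
Total: 5 + 7 + 5 = 17

17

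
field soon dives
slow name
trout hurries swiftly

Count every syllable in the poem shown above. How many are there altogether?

Line 1: field(1) + soon(1) + dives(1) = 3
Line 2: slow(1) + name(1) = 2
Line 3: trout(1) + hurries(2) + swiftly(2) = 5
Total: 3 + 2 + 5 = 10

10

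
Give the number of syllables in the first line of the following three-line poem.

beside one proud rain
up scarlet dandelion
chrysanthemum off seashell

5

The first line: beside (2), one (1), proud (1), rain (1) → 5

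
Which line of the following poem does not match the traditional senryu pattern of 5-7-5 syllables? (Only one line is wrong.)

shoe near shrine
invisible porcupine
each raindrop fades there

Line 1: shoe(1) + near(1) + shrine(1) = 3 (expected 5)
Line 2: invisible(4) + porcupine(3) = 7 ✓
Line 3: each(1) + raindrop(2) + fades(1) + there(1) = 5 ✓

The first line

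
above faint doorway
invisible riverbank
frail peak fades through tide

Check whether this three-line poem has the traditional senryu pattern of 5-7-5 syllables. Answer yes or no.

Yes

Line 1: above(2) + faint(1) + doorway(2) = 5 ✓
Line 2: invisible(4) + riverbank(3) = 7 ✓
Line 3: frail(1) + peak(1) + fades(1) + through(1) + tide(1) = 5 ✓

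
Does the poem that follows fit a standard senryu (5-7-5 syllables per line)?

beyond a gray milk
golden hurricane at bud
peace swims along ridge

Line 1: beyond (2), a (1), gray (1), milk (1) → 5 ✓
Line 2: golden (2), hurricane (3), at (1), bud (1) → 7 ✓
Line 3: peace (1), swims (1), along (2), ridge (1) → 5 ✓

Yes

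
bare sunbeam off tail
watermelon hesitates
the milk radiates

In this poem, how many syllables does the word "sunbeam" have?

2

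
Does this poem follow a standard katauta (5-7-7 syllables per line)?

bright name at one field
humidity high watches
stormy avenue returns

Yes

Line 1: "bright name at one field": 1+1+1+1+1 = 5 ✓
Line 2: "humidity high watches": 4+1+2 = 7 ✓
Line 3: "stormy avenue returns": 2+3+2 = 7 ✓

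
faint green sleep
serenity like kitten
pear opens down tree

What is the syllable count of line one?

Line one: "faint green sleep": 1+1+1 = 3

3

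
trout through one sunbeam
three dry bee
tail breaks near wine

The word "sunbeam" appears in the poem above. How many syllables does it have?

"sunbeam" has 2 syllables.

2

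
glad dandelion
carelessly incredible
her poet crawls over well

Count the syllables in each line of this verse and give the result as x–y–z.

5–7–7

Line 1: glad(1) + dandelion(4) = 5
Line 2: carelessly(3) + incredible(4) = 7
Line 3: her(1) + poet(2) + crawls(1) + over(2) + well(1) = 7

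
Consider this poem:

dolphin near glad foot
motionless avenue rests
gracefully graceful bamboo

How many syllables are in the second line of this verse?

7

The second line: motionless (3), avenue (3), rests (1) → 7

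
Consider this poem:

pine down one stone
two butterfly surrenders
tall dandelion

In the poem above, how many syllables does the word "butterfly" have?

3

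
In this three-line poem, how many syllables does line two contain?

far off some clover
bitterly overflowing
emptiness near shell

7

Line two: bitterly (3), overflowing (4) → 7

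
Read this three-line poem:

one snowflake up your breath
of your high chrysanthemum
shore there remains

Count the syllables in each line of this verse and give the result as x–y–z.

Line 1: one (1), snowflake (2), up (1), your (1), breath (1) → 6
Line 2: of (1), your (1), high (1), chrysanthemum (4) → 7
Line 3: shore (1), there (1), remains (2) → 4

6–7–4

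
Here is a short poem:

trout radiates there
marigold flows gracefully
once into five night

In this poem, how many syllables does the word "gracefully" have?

3

"gracefully" has 3 syllables.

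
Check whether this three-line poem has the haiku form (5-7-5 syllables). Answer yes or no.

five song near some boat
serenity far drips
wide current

No

Line 1: five(1) + song(1) + near(1) + some(1) + boat(1) = 5 ✓
Line 2: serenity(4) + far(1) + drips(1) = 6 (expected 7)
Line 3: wide(1) + current(2) = 3 (expected 5)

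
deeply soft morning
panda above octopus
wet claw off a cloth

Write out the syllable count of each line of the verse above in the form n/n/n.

5/7/5

Line 1: deeply (2), soft (1), morning (2) → 5
Line 2: panda (2), above (2), octopus (3) → 7
Line 3: wet (1), claw (1), off (1), a (1), cloth (1) → 5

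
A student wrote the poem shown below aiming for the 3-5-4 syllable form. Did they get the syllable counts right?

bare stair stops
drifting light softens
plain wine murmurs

Line 1: "bare stair stops": 1+1+1 = 3 ✓
Line 2: "drifting light softens": 2+1+2 = 5 ✓
Line 3: "plain wine murmurs": 1+1+2 = 4 ✓

Yes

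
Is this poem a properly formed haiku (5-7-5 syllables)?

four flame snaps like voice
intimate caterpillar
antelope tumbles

Line 1: "four flame snaps like voice": 1+1+1+1+1 = 5 ✓
Line 2: "intimate caterpillar": 3+4 = 7 ✓
Line 3: "antelope tumbles": 3+2 = 5 ✓

Yes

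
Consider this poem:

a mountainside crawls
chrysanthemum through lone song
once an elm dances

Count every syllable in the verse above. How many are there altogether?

Line 1: a(1) + mountainside(3) + crawls(1) = 5
Line 2: chrysanthemum(4) + through(1) + lone(1) + song(1) = 7
Line 3: once(1) + an(1) + elm(1) + dances(2) = 5
Total: 5 + 7 + 5 = 17

17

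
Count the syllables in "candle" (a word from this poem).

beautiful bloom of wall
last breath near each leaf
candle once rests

"candle" has 2 syllables.

2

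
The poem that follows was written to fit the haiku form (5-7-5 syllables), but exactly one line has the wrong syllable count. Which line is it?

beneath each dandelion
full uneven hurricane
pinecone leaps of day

Line 1: beneath (2), each (1), dandelion (4) → 7 (expected 5)
Line 2: full (1), uneven (3), hurricane (3) → 7 ✓
Line 3: pinecone (2), leaps (1), of (1), day (1) → 5 ✓

The first line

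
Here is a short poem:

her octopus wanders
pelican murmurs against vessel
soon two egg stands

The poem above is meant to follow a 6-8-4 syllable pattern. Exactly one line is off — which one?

Line 2

Line 1: her (1), octopus (3), wanders (2) → 6 ✓
Line 2: pelican (3), murmurs (2), against (2), vessel (2) → 9 (expected 8)
Line 3: soon (1), two (1), egg (1), stands (1) → 4 ✓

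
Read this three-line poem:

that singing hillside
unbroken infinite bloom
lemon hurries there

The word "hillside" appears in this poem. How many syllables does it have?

"hillside" has 2 syllables.

2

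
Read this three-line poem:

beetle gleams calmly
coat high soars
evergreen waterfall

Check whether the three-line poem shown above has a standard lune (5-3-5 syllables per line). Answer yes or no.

Line 1: beetle (2), gleams (1), calmly (2) → 5 ✓
Line 2: coat (1), high (1), soars (1) → 3 ✓
Line 3: evergreen (3), waterfall (3) → 6 (expected 5)

No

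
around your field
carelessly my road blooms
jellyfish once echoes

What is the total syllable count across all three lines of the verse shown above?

16

Line 1: around(2) + your(1) + field(1) = 4
Line 2: carelessly(3) + my(1) + road(1) + blooms(1) = 6
Line 3: jellyfish(3) + once(1) + echoes(2) = 6
Total: 4 + 6 + 6 = 16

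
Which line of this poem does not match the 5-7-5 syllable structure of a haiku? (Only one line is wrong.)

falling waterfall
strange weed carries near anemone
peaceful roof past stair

Line 1: falling (2), waterfall (3) → 5 ✓
Line 2: strange (1), weed (1), carries (2), near (1), anemone (4) → 9 (expected 7)
Line 3: peaceful (2), roof (1), past (1), stair (1) → 5 ✓

Line 2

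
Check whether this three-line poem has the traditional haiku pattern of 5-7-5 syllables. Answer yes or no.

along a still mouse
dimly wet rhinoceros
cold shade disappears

Line 1: along (2), a (1), still (1), mouse (1) → 5 ✓
Line 2: dimly (2), wet (1), rhinoceros (4) → 7 ✓
Line 3: cold (1), shade (1), disappears (3) → 5 ✓

Yes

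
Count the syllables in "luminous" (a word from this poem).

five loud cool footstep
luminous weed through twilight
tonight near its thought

3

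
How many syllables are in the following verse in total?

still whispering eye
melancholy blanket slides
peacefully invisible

19

Line 1: still(1) + whispering(3) + eye(1) = 5
Line 2: melancholy(4) + blanket(2) + slides(1) = 7
Line 3: peacefully(3) + invisible(4) = 7
Total: 5 + 7 + 7 = 19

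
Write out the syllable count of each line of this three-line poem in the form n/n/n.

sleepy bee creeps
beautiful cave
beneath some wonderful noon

Line 1: sleepy(2) + bee(1) + creeps(1) = 4
Line 2: beautiful(3) + cave(1) = 4
Line 3: beneath(2) + some(1) + wonderful(3) + noon(1) = 7

4/4/7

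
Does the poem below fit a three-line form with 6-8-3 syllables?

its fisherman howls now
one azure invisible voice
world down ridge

Line 1: its (1), fisherman (3), howls (1), now (1) → 6 ✓
Line 2: one (1), azure (2), invisible (4), voice (1) → 8 ✓
Line 3: world (1), down (1), ridge (1) → 3 ✓

Yes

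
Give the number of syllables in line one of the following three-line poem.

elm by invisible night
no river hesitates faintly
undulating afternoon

Line one: "elm by invisible night": 1+1+4+1 = 7

7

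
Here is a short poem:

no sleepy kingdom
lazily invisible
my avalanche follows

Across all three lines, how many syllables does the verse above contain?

Line 1: no(1) + sleepy(2) + kingdom(2) = 5
Line 2: lazily(3) + invisible(4) = 7
Line 3: my(1) + avalanche(3) + follows(2) = 6
Total: 5 + 7 + 6 = 18

18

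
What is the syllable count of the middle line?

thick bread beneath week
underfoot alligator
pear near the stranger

7

The middle line: "underfoot alligator": 3+4 = 7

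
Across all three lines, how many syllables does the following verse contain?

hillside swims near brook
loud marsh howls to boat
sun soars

Line 1: "hillside swims near brook": 2+1+1+1 = 5
Line 2: "loud marsh howls to boat": 1+1+1+1+1 = 5
Line 3: "sun soars": 1+1 = 2
Total: 5 + 5 + 2 = 12

12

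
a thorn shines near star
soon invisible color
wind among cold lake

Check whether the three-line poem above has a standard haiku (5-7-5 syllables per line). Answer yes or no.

Line 1: a (1), thorn (1), shines (1), near (1), star (1) → 5 ✓
Line 2: soon (1), invisible (4), color (2) → 7 ✓
Line 3: wind (1), among (2), cold (1), lake (1) → 5 ✓

Yes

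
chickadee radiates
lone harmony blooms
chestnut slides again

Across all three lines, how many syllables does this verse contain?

Line 1: chickadee (3), radiates (3) → 6
Line 2: lone (1), harmony (3), blooms (1) → 5
Line 3: chestnut (2), slides (1), again (2) → 5
Total: 6 + 5 + 5 = 16

16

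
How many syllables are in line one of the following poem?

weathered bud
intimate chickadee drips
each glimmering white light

3

Line one: weathered(2) + bud(1) = 3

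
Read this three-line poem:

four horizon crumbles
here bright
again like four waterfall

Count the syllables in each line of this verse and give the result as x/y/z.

6/2/7

Line 1: four (1), horizon (3), crumbles (2) → 6
Line 2: here (1), bright (1) → 2
Line 3: again (2), like (1), four (1), waterfall (3) → 7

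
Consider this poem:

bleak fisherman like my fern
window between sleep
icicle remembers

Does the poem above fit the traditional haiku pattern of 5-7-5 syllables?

No

Line 1: "bleak fisherman like my fern": 1+3+1+1+1 = 7 (expected 5)
Line 2: "window between sleep": 2+2+1 = 5 (expected 7)
Line 3: "icicle remembers": 3+3 = 6 (expected 5)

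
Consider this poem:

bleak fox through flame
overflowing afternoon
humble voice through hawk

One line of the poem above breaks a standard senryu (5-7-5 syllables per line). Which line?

The first line

Line 1: "bleak fox through flame": 1+1+1+1 = 4 (expected 5)
Line 2: "overflowing afternoon": 4+3 = 7 ✓
Line 3: "humble voice through hawk": 2+1+1+1 = 5 ✓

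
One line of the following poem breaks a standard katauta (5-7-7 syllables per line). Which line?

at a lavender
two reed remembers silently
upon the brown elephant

Line 1: "at a lavender": 1+1+3 = 5 ✓
Line 2: "two reed remembers silently": 1+1+3+3 = 8 (expected 7)
Line 3: "upon the brown elephant": 2+1+1+3 = 7 ✓

Line 2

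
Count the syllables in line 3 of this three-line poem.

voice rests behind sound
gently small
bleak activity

5

Line 3: bleak (1), activity (4) → 5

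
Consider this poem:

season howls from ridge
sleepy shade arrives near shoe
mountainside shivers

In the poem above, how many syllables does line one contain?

5

Line one: season (2), howls (1), from (1), ridge (1) → 5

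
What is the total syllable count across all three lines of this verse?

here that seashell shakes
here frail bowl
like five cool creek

Line 1: here (1), that (1), seashell (2), shakes (1) → 5
Line 2: here (1), frail (1), bowl (1) → 3
Line 3: like (1), five (1), cool (1), creek (1) → 4
Total: 5 + 3 + 4 = 12

12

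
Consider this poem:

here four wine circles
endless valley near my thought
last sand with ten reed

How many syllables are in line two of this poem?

Line two: "endless valley near my thought": 2+2+1+1+1 = 7

7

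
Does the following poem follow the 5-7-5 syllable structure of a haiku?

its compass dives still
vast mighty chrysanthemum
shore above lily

Yes

Line 1: its (1), compass (2), dives (1), still (1) → 5 ✓
Line 2: vast (1), mighty (2), chrysanthemum (4) → 7 ✓
Line 3: shore (1), above (2), lily (2) → 5 ✓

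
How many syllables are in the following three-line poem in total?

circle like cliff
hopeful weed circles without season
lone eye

15

Line 1: "circle like cliff": 2+1+1 = 4
Line 2: "hopeful weed circles without season": 2+1+2+2+2 = 9
Line 3: "lone eye": 1+1 = 2
Total: 4 + 9 + 2 = 15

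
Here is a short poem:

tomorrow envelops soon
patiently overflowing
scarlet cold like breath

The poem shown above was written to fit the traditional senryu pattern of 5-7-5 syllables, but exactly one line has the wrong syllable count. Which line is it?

The first line

Line 1: tomorrow (3), envelops (3), soon (1) → 7 (expected 5)
Line 2: patiently (3), overflowing (4) → 7 ✓
Line 3: scarlet (2), cold (1), like (1), breath (1) → 5 ✓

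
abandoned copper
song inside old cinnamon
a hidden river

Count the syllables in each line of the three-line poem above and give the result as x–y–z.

5–7–5

Line 1: "abandoned copper": 3+2 = 5
Line 2: "song inside old cinnamon": 1+2+1+3 = 7
Line 3: "a hidden river": 1+2+2 = 5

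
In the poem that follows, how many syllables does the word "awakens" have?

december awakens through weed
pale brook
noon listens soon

"awakens" has 3 syllables.

3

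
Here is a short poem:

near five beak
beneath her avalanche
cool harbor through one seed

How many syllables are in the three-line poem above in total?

15

Line 1: near(1) + five(1) + beak(1) = 3
Line 2: beneath(2) + her(1) + avalanche(3) = 6
Line 3: cool(1) + harbor(2) + through(1) + one(1) + seed(1) = 6
Total: 3 + 6 + 6 = 15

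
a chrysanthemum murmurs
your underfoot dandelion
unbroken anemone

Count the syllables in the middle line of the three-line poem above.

8

The middle line: your(1) + underfoot(3) + dandelion(4) = 8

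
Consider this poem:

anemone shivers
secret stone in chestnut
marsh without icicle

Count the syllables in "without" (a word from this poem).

2

"without" has 2 syllables.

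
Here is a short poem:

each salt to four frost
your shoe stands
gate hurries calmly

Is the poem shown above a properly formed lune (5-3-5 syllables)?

Line 1: each(1) + salt(1) + to(1) + four(1) + frost(1) = 5 ✓
Line 2: your(1) + shoe(1) + stands(1) = 3 ✓
Line 3: gate(1) + hurries(2) + calmly(2) = 5 ✓

Yes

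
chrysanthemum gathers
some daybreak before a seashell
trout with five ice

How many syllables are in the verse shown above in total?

18

Line 1: chrysanthemum(4) + gathers(2) = 6
Line 2: some(1) + daybreak(2) + before(2) + a(1) + seashell(2) = 8
Line 3: trout(1) + with(1) + five(1) + ice(1) = 4
Total: 6 + 8 + 4 = 18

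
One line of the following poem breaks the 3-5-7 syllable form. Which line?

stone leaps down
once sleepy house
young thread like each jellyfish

Line 1: "stone leaps down": 1+1+1 = 3 ✓
Line 2: "once sleepy house": 1+2+1 = 4 (expected 5)
Line 3: "young thread like each jellyfish": 1+1+1+1+3 = 7 ✓

The second line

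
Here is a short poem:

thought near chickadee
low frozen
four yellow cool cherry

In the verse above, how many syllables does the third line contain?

The third line: four(1) + yellow(2) + cool(1) + cherry(2) = 6

6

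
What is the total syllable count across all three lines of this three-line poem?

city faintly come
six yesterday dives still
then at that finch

15

Line 1: city (2), faintly (2), come (1) → 5
Line 2: six (1), yesterday (3), dives (1), still (1) → 6
Line 3: then (1), at (1), that (1), finch (1) → 4
Total: 5 + 6 + 4 = 15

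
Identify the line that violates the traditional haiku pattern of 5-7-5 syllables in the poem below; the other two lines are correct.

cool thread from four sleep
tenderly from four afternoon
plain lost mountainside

Line 2

Line 1: cool (1), thread (1), from (1), four (1), sleep (1) → 5 ✓
Line 2: tenderly (3), from (1), four (1), afternoon (3) → 8 (expected 7)
Line 3: plain (1), lost (1), mountainside (3) → 5 ✓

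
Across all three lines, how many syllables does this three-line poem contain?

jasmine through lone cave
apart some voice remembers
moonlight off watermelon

Line 1: jasmine (2), through (1), lone (1), cave (1) → 5
Line 2: apart (2), some (1), voice (1), remembers (3) → 7
Line 3: moonlight (2), off (1), watermelon (4) → 7
Total: 5 + 7 + 7 = 19

19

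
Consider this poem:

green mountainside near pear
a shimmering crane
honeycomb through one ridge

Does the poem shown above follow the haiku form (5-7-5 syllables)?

Line 1: "green mountainside near pear": 1+3+1+1 = 6 (expected 5)
Line 2: "a shimmering crane": 1+3+1 = 5 (expected 7)
Line 3: "honeycomb through one ridge": 3+1+1+1 = 6 (expected 5)

No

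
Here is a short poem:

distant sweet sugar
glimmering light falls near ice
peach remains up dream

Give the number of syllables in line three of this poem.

5

Line three: peach (1), remains (2), up (1), dream (1) → 5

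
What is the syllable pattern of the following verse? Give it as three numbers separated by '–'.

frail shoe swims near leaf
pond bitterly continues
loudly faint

5–7–3

Line 1: frail (1), shoe (1), swims (1), near (1), leaf (1) → 5
Line 2: pond (1), bitterly (3), continues (3) → 7
Line 3: loudly (2), faint (1) → 3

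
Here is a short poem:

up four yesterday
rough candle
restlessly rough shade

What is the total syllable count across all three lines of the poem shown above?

Line 1: up(1) + four(1) + yesterday(3) = 5
Line 2: rough(1) + candle(2) = 3
Line 3: restlessly(3) + rough(1) + shade(1) = 5
Total: 5 + 3 + 5 = 13

13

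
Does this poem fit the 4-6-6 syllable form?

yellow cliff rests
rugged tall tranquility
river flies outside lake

Line 1: "yellow cliff rests": 2+1+1 = 4 ✓
Line 2: "rugged tall tranquility": 2+1+4 = 7 (expected 6)
Line 3: "river flies outside lake": 2+1+2+1 = 6 ✓

No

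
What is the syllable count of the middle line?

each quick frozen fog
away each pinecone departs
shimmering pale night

7

The middle line: away(2) + each(1) + pinecone(2) + departs(2) = 7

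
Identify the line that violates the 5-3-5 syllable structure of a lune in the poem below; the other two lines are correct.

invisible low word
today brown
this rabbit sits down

The first line

Line 1: invisible (4), low (1), word (1) → 6 (expected 5)
Line 2: today (2), brown (1) → 3 ✓
Line 3: this (1), rabbit (2), sits (1), down (1) → 5 ✓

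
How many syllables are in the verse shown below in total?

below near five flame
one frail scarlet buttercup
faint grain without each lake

18

Line 1: below(2) + near(1) + five(1) + flame(1) = 5
Line 2: one(1) + frail(1) + scarlet(2) + buttercup(3) = 7
Line 3: faint(1) + grain(1) + without(2) + each(1) + lake(1) = 6
Total: 5 + 7 + 6 = 18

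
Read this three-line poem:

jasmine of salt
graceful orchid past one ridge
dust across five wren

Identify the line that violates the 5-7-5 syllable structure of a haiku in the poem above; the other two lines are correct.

The first line

Line 1: jasmine(2) + of(1) + salt(1) = 4 (expected 5)
Line 2: graceful(2) + orchid(2) + past(1) + one(1) + ridge(1) = 7 ✓
Line 3: dust(1) + across(2) + five(1) + wren(1) = 5 ✓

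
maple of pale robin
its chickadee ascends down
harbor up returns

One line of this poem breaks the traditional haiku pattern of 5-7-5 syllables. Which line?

The first line

Line 1: maple (2), of (1), pale (1), robin (2) → 6 (expected 5)
Line 2: its (1), chickadee (3), ascends (2), down (1) → 7 ✓
Line 3: harbor (2), up (1), returns (2) → 5 ✓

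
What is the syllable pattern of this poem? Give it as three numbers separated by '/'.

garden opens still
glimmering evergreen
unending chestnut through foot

Line 1: "garden opens still": 2+2+1 = 5
Line 2: "glimmering evergreen": 3+3 = 6
Line 3: "unending chestnut through foot": 3+2+1+1 = 7

5/6/7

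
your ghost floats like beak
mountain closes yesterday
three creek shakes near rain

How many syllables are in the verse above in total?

17

Line 1: "your ghost floats like beak": 1+1+1+1+1 = 5
Line 2: "mountain closes yesterday": 2+2+3 = 7
Line 3: "three creek shakes near rain": 1+1+1+1+1 = 5
Total: 5 + 7 + 5 = 17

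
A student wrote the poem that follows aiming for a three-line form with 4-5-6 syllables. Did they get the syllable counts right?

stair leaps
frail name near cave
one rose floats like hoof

No

Line 1: stair(1) + leaps(1) = 2 (expected 4)
Line 2: frail(1) + name(1) + near(1) + cave(1) = 4 (expected 5)
Line 3: one(1) + rose(1) + floats(1) + like(1) + hoof(1) = 5 (expected 6)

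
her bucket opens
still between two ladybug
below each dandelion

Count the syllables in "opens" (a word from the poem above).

2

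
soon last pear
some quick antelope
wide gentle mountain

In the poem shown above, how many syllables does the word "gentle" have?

2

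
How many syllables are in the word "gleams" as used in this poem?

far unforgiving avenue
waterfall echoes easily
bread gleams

1

"gleams" has 1 syllable.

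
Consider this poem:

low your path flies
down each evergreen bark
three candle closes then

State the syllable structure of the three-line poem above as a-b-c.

Line 1: low(1) + your(1) + path(1) + flies(1) = 4
Line 2: down(1) + each(1) + evergreen(3) + bark(1) = 6
Line 3: three(1) + candle(2) + closes(2) + then(1) = 6

4-6-6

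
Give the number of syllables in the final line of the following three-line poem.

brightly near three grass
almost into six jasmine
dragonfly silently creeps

The final line: dragonfly(3) + silently(3) + creeps(1) = 7

7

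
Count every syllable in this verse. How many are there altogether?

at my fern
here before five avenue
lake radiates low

15

Line 1: at(1) + my(1) + fern(1) = 3
Line 2: here(1) + before(2) + five(1) + avenue(3) = 7
Line 3: lake(1) + radiates(3) + low(1) = 5
Total: 3 + 7 + 5 = 15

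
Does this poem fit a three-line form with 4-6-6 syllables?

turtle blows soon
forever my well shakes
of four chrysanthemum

Line 1: "turtle blows soon": 2+1+1 = 4 ✓
Line 2: "forever my well shakes": 3+1+1+1 = 6 ✓
Line 3: "of four chrysanthemum": 1+1+4 = 6 ✓

Yes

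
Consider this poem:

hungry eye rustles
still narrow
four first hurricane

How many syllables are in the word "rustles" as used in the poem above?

2

"rustles" has 2 syllables.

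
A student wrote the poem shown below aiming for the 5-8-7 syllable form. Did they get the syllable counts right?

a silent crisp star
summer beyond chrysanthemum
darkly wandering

Line 1: "a silent crisp star": 1+2+1+1 = 5 ✓
Line 2: "summer beyond chrysanthemum": 2+2+4 = 8 ✓
Line 3: "darkly wandering": 2+3 = 5 (expected 7)

No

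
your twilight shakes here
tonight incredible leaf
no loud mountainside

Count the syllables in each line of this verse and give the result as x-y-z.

5-7-5

Line 1: your (1), twilight (2), shakes (1), here (1) → 5
Line 2: tonight (2), incredible (4), leaf (1) → 7
Line 3: no (1), loud (1), mountainside (3) → 5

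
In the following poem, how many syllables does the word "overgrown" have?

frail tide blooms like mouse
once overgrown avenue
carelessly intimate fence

3

"overgrown" has 3 syllables.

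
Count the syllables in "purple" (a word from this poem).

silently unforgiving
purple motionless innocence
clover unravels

2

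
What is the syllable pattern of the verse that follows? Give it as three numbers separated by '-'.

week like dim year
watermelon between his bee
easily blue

Line 1: "week like dim year": 1+1+1+1 = 4
Line 2: "watermelon between his bee": 4+2+1+1 = 8
Line 3: "easily blue": 3+1 = 4

4-8-4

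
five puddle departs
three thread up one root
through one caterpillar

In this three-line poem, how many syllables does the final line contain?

The final line: through(1) + one(1) + caterpillar(4) = 6

6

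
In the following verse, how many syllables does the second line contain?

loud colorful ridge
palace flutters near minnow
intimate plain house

The second line: palace(2) + flutters(2) + near(1) + minnow(2) = 7

7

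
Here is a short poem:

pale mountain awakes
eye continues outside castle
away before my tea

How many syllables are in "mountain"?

2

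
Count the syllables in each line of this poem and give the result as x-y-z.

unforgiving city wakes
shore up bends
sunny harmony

7-3-5

Line 1: unforgiving (4), city (2), wakes (1) → 7
Line 2: shore (1), up (1), bends (1) → 3
Line 3: sunny (2), harmony (3) → 5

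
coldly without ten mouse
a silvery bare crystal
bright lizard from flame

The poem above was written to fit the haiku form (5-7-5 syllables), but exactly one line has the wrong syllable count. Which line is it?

The first line

Line 1: coldly (2), without (2), ten (1), mouse (1) → 6 (expected 5)
Line 2: a (1), silvery (3), bare (1), crystal (2) → 7 ✓
Line 3: bright (1), lizard (2), from (1), flame (1) → 5 ✓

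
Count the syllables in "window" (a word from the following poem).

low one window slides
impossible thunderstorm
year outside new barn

2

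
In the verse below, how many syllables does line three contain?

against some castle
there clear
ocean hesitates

5

Line three: ocean (2), hesitates (3) → 5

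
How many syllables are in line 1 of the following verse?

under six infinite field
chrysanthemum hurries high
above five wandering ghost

Line 1: under (2), six (1), infinite (3), field (1) → 7

7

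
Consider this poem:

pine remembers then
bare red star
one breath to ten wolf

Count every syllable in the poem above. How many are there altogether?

Line 1: pine(1) + remembers(3) + then(1) = 5
Line 2: bare(1) + red(1) + star(1) = 3
Line 3: one(1) + breath(1) + to(1) + ten(1) + wolf(1) = 5
Total: 5 + 3 + 5 = 13

13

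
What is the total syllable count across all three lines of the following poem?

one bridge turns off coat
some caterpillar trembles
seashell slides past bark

17

Line 1: "one bridge turns off coat": 1+1+1+1+1 = 5
Line 2: "some caterpillar trembles": 1+4+2 = 7
Line 3: "seashell slides past bark": 2+1+1+1 = 5
Total: 5 + 7 + 5 = 17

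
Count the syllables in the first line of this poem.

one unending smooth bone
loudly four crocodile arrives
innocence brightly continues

The first line: "one unending smooth bone": 1+3+1+1 = 6

6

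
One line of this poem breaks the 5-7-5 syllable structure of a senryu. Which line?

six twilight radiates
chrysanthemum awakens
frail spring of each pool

Line 1: "six twilight radiates": 1+2+3 = 6 (expected 5)
Line 2: "chrysanthemum awakens": 4+3 = 7 ✓
Line 3: "frail spring of each pool": 1+1+1+1+1 = 5 ✓

The first line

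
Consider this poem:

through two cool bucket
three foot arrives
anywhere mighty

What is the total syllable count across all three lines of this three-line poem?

Line 1: through(1) + two(1) + cool(1) + bucket(2) = 5
Line 2: three(1) + foot(1) + arrives(2) = 4
Line 3: anywhere(3) + mighty(2) = 5
Total: 5 + 4 + 5 = 14

14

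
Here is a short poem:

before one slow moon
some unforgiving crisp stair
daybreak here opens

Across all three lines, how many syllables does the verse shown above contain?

Line 1: before (2), one (1), slow (1), moon (1) → 5
Line 2: some (1), unforgiving (4), crisp (1), stair (1) → 7
Line 3: daybreak (2), here (1), opens (2) → 5
Total: 5 + 7 + 5 = 17

17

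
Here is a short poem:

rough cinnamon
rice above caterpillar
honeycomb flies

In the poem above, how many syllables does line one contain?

Line one: "rough cinnamon": 1+3 = 4

4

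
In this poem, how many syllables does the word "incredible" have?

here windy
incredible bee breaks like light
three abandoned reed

4

"incredible" has 4 syllables.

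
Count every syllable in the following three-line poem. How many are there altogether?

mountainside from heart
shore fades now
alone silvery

Line 1: mountainside(3) + from(1) + heart(1) = 5
Line 2: shore(1) + fades(1) + now(1) = 3
Line 3: alone(2) + silvery(3) = 5
Total: 5 + 3 + 5 = 13

13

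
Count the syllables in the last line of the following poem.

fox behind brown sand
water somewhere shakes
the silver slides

The last line: the(1) + silver(2) + slides(1) = 4

4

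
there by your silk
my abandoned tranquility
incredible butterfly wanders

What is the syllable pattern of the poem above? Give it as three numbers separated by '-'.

4-8-9

Line 1: there (1), by (1), your (1), silk (1) → 4
Line 2: my (1), abandoned (3), tranquility (4) → 8
Line 3: incredible (4), butterfly (3), wanders (2) → 9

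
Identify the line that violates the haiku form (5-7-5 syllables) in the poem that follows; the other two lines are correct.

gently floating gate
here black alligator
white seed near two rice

Line 1: "gently floating gate": 2+2+1 = 5 ✓
Line 2: "here black alligator": 1+1+4 = 6 (expected 7)
Line 3: "white seed near two rice": 1+1+1+1+1 = 5 ✓

The second line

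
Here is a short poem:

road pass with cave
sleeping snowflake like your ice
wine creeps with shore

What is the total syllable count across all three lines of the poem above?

15

Line 1: road(1) + pass(1) + with(1) + cave(1) = 4
Line 2: sleeping(2) + snowflake(2) + like(1) + your(1) + ice(1) = 7
Line 3: wine(1) + creeps(1) + with(1) + shore(1) = 4
Total: 4 + 7 + 4 = 15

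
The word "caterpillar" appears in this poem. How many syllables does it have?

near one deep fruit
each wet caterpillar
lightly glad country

4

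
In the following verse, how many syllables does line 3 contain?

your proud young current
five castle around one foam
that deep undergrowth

Line 3: "that deep undergrowth": 1+1+3 = 5

5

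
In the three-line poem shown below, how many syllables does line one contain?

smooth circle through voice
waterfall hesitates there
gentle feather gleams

Line one: "smooth circle through voice": 1+2+1+1 = 5

5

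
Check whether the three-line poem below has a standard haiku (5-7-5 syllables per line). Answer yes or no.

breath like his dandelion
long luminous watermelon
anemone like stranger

Line 1: breath (1), like (1), his (1), dandelion (4) → 7 (expected 5)
Line 2: long (1), luminous (3), watermelon (4) → 8 (expected 7)
Line 3: anemone (4), like (1), stranger (2) → 7 (expected 5)

No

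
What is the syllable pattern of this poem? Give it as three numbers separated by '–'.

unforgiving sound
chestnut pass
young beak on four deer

5–3–5

Line 1: "unforgiving sound": 4+1 = 5
Line 2: "chestnut pass": 2+1 = 3
Line 3: "young beak on four deer": 1+1+1+1+1 = 5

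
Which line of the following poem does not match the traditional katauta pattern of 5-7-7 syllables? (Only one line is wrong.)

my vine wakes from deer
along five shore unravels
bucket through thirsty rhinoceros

Line 1: my (1), vine (1), wakes (1), from (1), deer (1) → 5 ✓
Line 2: along (2), five (1), shore (1), unravels (3) → 7 ✓
Line 3: bucket (2), through (1), thirsty (2), rhinoceros (4) → 9 (expected 7)

Line 3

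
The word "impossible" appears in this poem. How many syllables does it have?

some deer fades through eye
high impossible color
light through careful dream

4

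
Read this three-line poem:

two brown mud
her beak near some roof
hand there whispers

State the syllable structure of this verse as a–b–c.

3–5–4

Line 1: "two brown mud": 1+1+1 = 3
Line 2: "her beak near some roof": 1+1+1+1+1 = 5
Line 3: "hand there whispers": 1+1+2 = 4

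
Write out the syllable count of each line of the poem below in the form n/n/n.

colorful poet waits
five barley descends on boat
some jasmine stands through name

6/7/6

Line 1: "colorful poet waits": 3+2+1 = 6
Line 2: "five barley descends on boat": 1+2+2+1+1 = 7
Line 3: "some jasmine stands through name": 1+2+1+1+1 = 6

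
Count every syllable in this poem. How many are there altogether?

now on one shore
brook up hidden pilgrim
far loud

Line 1: now (1), on (1), one (1), shore (1) → 4
Line 2: brook (1), up (1), hidden (2), pilgrim (2) → 6
Line 3: far (1), loud (1) → 2
Total: 4 + 6 + 2 = 12

12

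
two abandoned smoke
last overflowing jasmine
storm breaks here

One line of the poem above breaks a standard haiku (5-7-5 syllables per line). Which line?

Line 3

Line 1: "two abandoned smoke": 1+3+1 = 5 ✓
Line 2: "last overflowing jasmine": 1+4+2 = 7 ✓
Line 3: "storm breaks here": 1+1+1 = 3 (expected 5)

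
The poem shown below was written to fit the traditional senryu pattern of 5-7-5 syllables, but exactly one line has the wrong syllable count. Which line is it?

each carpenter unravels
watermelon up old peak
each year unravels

The first line

Line 1: each (1), carpenter (3), unravels (3) → 7 (expected 5)
Line 2: watermelon (4), up (1), old (1), peak (1) → 7 ✓
Line 3: each (1), year (1), unravels (3) → 5 ✓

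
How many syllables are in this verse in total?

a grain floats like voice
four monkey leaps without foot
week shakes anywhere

Line 1: "a grain floats like voice": 1+1+1+1+1 = 5
Line 2: "four monkey leaps without foot": 1+2+1+2+1 = 7
Line 3: "week shakes anywhere": 1+1+3 = 5
Total: 5 + 7 + 5 = 17

17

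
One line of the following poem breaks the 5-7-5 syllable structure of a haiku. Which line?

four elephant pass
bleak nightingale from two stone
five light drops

The third line

Line 1: "four elephant pass": 1+3+1 = 5 ✓
Line 2: "bleak nightingale from two stone": 1+3+1+1+1 = 7 ✓
Line 3: "five light drops": 1+1+1 = 3 (expected 5)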